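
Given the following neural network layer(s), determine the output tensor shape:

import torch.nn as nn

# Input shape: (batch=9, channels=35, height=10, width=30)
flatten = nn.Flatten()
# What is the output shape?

Input shape: (9, 35, 10, 30)
Output shape: (9, 10500)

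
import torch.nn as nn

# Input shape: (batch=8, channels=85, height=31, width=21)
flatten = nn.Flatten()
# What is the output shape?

Input shape: (8, 85, 31, 21)
Output shape: (8, 55335)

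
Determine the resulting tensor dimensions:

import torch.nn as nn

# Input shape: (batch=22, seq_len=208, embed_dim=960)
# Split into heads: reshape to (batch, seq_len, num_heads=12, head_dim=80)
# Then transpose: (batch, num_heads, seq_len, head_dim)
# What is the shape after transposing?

Input shape: (22, 208, 960)
  -> after reshape: (22, 208, 12, 80)
Output shape: (22, 12, 208, 80)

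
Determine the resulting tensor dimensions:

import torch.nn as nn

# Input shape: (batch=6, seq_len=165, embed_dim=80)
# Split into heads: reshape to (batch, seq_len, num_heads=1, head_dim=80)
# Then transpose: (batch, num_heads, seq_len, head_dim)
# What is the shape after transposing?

Input shape: (6, 165, 80)
  -> after reshape: (6, 165, 1, 80)
Output shape: (6, 1, 165, 80)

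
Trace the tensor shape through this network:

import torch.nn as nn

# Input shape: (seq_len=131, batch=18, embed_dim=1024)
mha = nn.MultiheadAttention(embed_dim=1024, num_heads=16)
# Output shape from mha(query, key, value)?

Input shape: (131, 18, 1024)
Output shape: (131, 18, 1024)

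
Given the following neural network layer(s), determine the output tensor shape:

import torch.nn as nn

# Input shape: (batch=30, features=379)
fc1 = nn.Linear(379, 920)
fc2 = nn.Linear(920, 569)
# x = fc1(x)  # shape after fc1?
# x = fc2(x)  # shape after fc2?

Input shape: (30, 379)
  -> after fc1: (30, 920)
Output shape: (30, 569)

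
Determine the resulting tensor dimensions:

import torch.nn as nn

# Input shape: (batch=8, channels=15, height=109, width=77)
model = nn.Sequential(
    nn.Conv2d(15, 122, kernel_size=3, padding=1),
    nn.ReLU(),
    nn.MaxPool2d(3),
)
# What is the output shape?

Input shape: (8, 15, 109, 77)
  -> after Conv2d: (8, 122, 109, 77)
  -> after ReLU: (8, 122, 109, 77)
Output shape: (8, 122, 36, 25)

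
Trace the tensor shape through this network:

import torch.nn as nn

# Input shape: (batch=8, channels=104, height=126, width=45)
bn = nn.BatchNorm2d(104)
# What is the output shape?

Input shape: (8, 104, 126, 45)
Output shape: (8, 104, 126, 45)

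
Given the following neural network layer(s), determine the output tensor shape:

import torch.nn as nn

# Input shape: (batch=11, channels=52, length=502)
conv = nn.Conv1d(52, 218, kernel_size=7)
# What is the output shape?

Input shape: (11, 52, 502)
Output shape: (11, 218, 496)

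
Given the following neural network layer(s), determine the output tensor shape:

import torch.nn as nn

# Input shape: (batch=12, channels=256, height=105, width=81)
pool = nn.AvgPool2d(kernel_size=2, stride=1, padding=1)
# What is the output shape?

Input shape: (12, 256, 105, 81)
Output shape: (12, 256, 106, 82)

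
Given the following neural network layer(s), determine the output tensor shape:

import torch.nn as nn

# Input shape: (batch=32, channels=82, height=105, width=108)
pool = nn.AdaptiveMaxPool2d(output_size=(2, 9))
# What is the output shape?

Input shape: (32, 82, 105, 108)
Output shape: (32, 82, 2, 9)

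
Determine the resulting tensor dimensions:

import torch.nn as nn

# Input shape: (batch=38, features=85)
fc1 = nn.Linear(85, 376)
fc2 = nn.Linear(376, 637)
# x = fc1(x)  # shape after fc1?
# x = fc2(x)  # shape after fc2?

Input shape: (38, 85)
  -> after fc1: (38, 376)
Output shape: (38, 637)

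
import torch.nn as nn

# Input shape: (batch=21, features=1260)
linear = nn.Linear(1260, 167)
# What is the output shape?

Input shape: (21, 1260)
Output shape: (21, 167)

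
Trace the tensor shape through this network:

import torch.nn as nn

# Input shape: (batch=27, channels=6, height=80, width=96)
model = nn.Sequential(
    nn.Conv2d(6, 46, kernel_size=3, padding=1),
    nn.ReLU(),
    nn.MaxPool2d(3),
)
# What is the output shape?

Input shape: (27, 6, 80, 96)
  -> after Conv2d: (27, 46, 80, 96)
  -> after ReLU: (27, 46, 80, 96)
Output shape: (27, 46, 26, 32)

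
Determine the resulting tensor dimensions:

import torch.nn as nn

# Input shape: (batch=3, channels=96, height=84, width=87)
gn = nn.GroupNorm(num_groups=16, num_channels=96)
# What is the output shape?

Input shape: (3, 96, 84, 87)
Output shape: (3, 96, 84, 87)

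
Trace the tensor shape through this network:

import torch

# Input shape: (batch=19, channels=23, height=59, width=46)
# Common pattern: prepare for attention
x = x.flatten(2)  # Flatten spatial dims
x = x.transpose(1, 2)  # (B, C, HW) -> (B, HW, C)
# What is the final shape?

Input shape: (19, 23, 59, 46)
  -> after flatten(2): (19, 23, 2714)
Output shape: (19, 2714, 23)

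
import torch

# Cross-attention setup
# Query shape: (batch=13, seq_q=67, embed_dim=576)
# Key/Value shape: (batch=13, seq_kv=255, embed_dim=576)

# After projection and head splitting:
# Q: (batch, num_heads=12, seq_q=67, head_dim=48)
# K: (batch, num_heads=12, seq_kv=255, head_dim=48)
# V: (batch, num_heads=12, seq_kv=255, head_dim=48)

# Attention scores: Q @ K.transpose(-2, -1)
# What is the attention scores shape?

Input shape: (13, 67, 576)
Output shape: (13, 12, 67, 255)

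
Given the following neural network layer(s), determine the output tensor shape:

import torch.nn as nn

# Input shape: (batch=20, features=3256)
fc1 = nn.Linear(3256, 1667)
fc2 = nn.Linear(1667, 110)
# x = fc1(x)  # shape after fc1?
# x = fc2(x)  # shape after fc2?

Input shape: (20, 3256)
  -> after fc1: (20, 1667)
Output shape: (20, 110)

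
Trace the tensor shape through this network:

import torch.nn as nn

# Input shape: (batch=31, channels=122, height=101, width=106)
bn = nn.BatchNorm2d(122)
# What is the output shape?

Input shape: (31, 122, 101, 106)
Output shape: (31, 122, 101, 106)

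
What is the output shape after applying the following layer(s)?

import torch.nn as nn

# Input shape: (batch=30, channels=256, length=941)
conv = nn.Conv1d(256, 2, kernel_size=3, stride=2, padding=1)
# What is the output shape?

Input shape: (30, 256, 941)
Output shape: (30, 2, 471)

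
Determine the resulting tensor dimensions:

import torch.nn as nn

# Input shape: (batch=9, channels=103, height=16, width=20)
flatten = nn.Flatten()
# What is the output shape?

Input shape: (9, 103, 16, 20)
Output shape: (9, 32960)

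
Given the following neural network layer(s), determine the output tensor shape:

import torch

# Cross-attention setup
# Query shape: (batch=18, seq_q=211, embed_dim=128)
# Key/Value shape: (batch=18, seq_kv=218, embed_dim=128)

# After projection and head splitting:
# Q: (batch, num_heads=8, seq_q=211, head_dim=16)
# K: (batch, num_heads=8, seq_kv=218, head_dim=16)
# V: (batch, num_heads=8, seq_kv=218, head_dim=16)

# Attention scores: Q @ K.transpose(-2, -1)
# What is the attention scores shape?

Input shape: (18, 211, 128)
Output shape: (18, 8, 211, 218)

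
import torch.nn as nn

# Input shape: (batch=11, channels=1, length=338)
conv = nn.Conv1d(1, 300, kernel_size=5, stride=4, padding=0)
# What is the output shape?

Input shape: (11, 1, 338)
Output shape: (11, 300, 84)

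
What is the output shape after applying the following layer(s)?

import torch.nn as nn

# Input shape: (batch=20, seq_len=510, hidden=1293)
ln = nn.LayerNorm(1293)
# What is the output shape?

Input shape: (20, 510, 1293)
Output shape: (20, 510, 1293)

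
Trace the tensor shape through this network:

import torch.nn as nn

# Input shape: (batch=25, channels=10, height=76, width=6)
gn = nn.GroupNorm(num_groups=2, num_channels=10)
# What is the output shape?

Input shape: (25, 10, 76, 6)
Output shape: (25, 10, 76, 6)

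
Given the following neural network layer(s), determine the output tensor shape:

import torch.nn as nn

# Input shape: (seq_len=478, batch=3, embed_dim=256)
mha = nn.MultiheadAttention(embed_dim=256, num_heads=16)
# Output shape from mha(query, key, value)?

Input shape: (478, 3, 256)
Output shape: (478, 3, 256)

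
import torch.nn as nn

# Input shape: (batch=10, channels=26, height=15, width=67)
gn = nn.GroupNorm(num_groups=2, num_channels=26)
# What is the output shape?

Input shape: (10, 26, 15, 67)
Output shape: (10, 26, 15, 67)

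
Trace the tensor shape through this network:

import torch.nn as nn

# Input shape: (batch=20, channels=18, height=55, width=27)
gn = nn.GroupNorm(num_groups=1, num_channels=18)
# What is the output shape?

Input shape: (20, 18, 55, 27)
Output shape: (20, 18, 55, 27)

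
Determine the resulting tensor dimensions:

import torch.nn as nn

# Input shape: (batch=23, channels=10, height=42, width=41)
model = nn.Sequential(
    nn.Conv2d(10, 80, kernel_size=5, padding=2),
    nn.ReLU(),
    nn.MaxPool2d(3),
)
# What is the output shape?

Input shape: (23, 10, 42, 41)
  -> after Conv2d: (23, 80, 42, 41)
  -> after ReLU: (23, 80, 42, 41)
Output shape: (23, 80, 14, 13)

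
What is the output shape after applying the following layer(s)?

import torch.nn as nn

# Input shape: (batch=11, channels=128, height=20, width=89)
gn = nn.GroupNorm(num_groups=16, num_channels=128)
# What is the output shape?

Input shape: (11, 128, 20, 89)
Output shape: (11, 128, 20, 89)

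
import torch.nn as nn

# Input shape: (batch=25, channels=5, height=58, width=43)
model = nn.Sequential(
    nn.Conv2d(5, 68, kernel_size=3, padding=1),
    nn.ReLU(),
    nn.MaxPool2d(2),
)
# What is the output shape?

Input shape: (25, 5, 58, 43)
  -> after Conv2d: (25, 68, 58, 43)
  -> after ReLU: (25, 68, 58, 43)
Output shape: (25, 68, 29, 21)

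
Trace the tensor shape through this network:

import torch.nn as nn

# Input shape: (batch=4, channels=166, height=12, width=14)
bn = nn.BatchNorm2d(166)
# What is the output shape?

Input shape: (4, 166, 12, 14)
Output shape: (4, 166, 12, 14)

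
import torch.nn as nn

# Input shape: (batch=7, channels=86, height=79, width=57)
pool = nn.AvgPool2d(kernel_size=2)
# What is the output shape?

Input shape: (7, 86, 79, 57)
Output shape: (7, 86, 39, 28)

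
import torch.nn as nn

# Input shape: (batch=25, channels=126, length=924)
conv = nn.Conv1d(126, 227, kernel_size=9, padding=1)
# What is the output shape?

Input shape: (25, 126, 924)
Output shape: (25, 227, 918)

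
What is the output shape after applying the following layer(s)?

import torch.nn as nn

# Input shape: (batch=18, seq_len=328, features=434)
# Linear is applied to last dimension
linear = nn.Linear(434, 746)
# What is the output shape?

Input shape: (18, 328, 434)
Output shape: (18, 328, 746)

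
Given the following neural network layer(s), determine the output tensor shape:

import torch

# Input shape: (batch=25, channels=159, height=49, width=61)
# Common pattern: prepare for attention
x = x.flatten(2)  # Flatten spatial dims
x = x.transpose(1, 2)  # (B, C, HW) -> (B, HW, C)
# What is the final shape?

Input shape: (25, 159, 49, 61)
  -> after flatten(2): (25, 159, 2989)
Output shape: (25, 2989, 159)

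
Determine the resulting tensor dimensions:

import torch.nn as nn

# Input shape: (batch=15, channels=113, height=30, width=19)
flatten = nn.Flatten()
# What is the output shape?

Input shape: (15, 113, 30, 19)
Output shape: (15, 64410)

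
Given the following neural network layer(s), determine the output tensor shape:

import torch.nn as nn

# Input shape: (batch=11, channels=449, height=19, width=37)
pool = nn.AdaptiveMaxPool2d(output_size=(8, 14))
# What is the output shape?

Input shape: (11, 449, 19, 37)
Output shape: (11, 449, 8, 14)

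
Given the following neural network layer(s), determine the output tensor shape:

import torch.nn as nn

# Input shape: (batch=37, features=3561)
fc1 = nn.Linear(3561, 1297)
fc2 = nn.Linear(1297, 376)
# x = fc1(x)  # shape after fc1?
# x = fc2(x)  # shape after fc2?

Input shape: (37, 3561)
  -> after fc1: (37, 1297)
Output shape: (37, 376)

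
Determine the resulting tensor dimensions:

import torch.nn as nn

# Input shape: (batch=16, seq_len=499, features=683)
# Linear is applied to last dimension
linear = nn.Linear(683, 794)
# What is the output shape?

Input shape: (16, 499, 683)
Output shape: (16, 499, 794)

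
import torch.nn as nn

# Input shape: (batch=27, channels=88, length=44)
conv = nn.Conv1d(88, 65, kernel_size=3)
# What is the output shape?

Input shape: (27, 88, 44)
Output shape: (27, 65, 42)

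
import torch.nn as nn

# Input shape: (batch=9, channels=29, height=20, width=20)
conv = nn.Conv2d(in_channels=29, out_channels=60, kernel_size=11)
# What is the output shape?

Input shape: (9, 29, 20, 20)
Output shape: (9, 60, 10, 10)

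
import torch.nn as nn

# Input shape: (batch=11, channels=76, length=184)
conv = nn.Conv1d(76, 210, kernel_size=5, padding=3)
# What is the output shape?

Input shape: (11, 76, 184)
Output shape: (11, 210, 186)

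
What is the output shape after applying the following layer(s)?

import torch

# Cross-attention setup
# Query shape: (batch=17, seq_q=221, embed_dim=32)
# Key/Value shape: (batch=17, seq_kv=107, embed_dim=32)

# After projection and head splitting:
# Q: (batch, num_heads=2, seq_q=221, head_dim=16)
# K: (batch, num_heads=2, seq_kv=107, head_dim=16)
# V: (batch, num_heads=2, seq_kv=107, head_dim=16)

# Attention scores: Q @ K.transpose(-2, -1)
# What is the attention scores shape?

Input shape: (17, 221, 32)
Output shape: (17, 2, 221, 107)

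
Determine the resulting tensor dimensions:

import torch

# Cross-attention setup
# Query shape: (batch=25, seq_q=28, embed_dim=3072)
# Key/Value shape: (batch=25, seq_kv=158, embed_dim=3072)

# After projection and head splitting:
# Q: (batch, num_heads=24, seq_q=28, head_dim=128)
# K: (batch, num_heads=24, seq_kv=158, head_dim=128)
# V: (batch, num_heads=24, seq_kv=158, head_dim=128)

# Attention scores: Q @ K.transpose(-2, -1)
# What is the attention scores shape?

Input shape: (25, 28, 3072)
Output shape: (25, 24, 28, 158)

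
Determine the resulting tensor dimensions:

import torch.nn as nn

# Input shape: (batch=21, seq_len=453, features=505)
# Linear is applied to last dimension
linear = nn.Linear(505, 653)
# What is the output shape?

Input shape: (21, 453, 505)
Output shape: (21, 453, 653)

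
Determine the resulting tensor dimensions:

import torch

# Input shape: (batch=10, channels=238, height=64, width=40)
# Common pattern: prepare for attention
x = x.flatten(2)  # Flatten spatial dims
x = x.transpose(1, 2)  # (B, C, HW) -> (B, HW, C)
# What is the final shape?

Input shape: (10, 238, 64, 40)
  -> after flatten(2): (10, 238, 2560)
Output shape: (10, 2560, 238)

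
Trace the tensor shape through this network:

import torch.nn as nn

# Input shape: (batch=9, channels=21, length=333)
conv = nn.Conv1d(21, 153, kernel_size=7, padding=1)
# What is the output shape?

Input shape: (9, 21, 333)
Output shape: (9, 153, 329)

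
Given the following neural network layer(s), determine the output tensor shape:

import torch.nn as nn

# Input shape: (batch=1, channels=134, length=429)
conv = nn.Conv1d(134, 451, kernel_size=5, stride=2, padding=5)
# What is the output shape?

Input shape: (1, 134, 429)
Output shape: (1, 451, 218)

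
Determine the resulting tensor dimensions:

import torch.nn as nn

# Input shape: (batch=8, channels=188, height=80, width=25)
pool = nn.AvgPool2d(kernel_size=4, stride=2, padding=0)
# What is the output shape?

Input shape: (8, 188, 80, 25)
Output shape: (8, 188, 39, 11)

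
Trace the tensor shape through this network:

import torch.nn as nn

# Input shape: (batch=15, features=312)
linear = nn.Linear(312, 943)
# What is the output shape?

Input shape: (15, 312)
Output shape: (15, 943)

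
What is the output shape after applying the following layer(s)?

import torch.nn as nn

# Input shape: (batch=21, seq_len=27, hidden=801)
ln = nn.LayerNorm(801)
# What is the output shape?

Input shape: (21, 27, 801)
Output shape: (21, 27, 801)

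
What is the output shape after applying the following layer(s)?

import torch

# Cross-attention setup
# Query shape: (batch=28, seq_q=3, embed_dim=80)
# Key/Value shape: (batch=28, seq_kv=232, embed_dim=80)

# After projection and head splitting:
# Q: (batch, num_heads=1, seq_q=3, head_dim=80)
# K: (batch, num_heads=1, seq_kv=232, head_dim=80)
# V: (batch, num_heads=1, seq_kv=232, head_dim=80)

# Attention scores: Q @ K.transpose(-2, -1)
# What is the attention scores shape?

Input shape: (28, 3, 80)
Output shape: (28, 1, 3, 232)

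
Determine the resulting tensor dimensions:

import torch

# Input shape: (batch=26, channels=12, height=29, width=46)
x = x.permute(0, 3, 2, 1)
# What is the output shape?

Input shape: (26, 12, 29, 46)
Output shape: (26, 46, 29, 12)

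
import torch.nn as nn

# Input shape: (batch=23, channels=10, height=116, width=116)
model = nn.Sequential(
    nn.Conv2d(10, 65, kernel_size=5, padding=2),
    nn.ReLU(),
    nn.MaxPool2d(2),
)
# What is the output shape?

Input shape: (23, 10, 116, 116)
  -> after Conv2d: (23, 65, 116, 116)
  -> after ReLU: (23, 65, 116, 116)
Output shape: (23, 65, 58, 58)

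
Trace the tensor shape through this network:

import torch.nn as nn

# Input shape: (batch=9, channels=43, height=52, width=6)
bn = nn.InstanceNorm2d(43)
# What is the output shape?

Input shape: (9, 43, 52, 6)
Output shape: (9, 43, 52, 6)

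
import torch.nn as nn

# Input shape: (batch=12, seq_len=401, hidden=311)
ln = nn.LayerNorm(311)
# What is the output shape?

Input shape: (12, 401, 311)
Output shape: (12, 401, 311)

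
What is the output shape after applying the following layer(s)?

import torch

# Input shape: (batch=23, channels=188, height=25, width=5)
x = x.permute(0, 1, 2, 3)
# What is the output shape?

Input shape: (23, 188, 25, 5)
Output shape: (23, 188, 25, 5)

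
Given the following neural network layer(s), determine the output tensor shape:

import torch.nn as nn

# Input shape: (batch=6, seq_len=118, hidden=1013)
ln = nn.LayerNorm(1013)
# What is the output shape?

Input shape: (6, 118, 1013)
Output shape: (6, 118, 1013)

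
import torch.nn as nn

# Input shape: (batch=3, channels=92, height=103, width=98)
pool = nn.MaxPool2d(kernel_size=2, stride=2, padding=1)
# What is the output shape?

Input shape: (3, 92, 103, 98)
Output shape: (3, 92, 52, 50)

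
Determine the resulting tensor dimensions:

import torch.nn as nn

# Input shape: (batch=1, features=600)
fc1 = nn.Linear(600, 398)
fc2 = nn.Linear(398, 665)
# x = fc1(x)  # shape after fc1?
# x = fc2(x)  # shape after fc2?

Input shape: (1, 600)
  -> after fc1: (1, 398)
Output shape: (1, 665)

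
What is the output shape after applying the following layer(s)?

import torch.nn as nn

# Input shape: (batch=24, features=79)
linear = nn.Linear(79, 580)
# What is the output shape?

Input shape: (24, 79)
Output shape: (24, 580)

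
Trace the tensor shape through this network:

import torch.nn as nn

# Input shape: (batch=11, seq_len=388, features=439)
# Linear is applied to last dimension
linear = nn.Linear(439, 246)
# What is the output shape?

Input shape: (11, 388, 439)
Output shape: (11, 388, 246)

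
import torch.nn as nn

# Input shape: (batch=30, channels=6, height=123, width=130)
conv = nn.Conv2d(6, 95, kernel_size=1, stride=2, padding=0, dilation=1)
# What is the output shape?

Input shape: (30, 6, 123, 130)
Output shape: (30, 95, 62, 65)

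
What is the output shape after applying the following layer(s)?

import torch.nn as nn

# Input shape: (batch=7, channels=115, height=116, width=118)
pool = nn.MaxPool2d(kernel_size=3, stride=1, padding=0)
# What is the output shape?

Input shape: (7, 115, 116, 118)
Output shape: (7, 115, 114, 116)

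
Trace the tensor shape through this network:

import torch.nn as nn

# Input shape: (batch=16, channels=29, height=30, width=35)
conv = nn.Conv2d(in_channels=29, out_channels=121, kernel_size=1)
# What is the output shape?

Input shape: (16, 29, 30, 35)
Output shape: (16, 121, 30, 35)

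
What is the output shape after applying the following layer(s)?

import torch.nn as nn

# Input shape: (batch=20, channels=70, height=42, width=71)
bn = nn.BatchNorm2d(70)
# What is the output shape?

Input shape: (20, 70, 42, 71)
Output shape: (20, 70, 42, 71)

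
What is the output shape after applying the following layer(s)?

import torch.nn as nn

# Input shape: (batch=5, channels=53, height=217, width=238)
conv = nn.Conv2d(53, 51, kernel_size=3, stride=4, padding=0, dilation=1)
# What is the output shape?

Input shape: (5, 53, 217, 238)
Output shape: (5, 51, 54, 59)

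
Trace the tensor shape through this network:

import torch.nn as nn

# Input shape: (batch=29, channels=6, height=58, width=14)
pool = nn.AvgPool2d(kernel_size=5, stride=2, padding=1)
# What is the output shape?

Input shape: (29, 6, 58, 14)
Output shape: (29, 6, 28, 6)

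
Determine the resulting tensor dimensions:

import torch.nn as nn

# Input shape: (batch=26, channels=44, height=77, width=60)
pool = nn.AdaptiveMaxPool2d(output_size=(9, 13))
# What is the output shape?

Input shape: (26, 44, 77, 60)
Output shape: (26, 44, 9, 13)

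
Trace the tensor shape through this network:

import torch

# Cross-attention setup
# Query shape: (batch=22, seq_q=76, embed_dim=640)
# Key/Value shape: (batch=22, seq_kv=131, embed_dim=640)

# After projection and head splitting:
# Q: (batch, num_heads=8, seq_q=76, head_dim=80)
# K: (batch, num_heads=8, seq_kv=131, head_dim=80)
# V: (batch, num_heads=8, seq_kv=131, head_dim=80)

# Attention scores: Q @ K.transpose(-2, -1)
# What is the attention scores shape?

Input shape: (22, 76, 640)
Output shape: (22, 8, 76, 131)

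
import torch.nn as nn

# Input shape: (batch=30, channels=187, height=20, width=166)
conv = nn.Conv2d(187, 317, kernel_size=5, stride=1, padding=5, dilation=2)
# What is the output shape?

Input shape: (30, 187, 20, 166)
Output shape: (30, 317, 22, 168)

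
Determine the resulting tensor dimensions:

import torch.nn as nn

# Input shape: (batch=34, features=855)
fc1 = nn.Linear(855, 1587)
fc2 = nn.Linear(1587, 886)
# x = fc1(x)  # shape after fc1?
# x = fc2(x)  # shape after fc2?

Input shape: (34, 855)
  -> after fc1: (34, 1587)
Output shape: (34, 886)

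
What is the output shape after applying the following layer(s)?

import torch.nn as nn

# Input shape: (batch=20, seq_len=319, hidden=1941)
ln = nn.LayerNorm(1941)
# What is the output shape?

Input shape: (20, 319, 1941)
Output shape: (20, 319, 1941)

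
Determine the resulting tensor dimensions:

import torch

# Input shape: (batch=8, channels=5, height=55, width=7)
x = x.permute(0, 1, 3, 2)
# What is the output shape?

Input shape: (8, 5, 55, 7)
Output shape: (8, 5, 7, 55)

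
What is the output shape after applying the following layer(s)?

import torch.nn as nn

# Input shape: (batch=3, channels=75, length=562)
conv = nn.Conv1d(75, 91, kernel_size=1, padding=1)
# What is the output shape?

Input shape: (3, 75, 562)
Output shape: (3, 91, 564)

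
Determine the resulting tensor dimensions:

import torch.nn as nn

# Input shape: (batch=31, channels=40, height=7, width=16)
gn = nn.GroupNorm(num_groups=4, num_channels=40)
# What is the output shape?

Input shape: (31, 40, 7, 16)
Output shape: (31, 40, 7, 16)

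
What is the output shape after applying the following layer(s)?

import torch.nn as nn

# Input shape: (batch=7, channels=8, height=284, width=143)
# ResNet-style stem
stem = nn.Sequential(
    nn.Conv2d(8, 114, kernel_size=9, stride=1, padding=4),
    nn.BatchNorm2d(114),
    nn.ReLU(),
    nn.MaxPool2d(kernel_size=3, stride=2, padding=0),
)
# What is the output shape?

Input shape: (7, 8, 284, 143)
  -> after Conv2d 9x9 stride=1: (7, 114, 284, 143)
Output shape: (7, 114, 141, 71)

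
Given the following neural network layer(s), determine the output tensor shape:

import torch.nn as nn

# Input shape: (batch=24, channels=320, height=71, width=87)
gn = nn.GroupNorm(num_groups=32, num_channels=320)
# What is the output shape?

Input shape: (24, 320, 71, 87)
Output shape: (24, 320, 71, 87)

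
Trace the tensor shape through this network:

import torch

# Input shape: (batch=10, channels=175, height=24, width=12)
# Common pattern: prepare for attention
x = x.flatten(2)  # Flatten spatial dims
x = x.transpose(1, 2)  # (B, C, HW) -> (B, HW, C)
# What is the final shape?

Input shape: (10, 175, 24, 12)
  -> after flatten(2): (10, 175, 288)
Output shape: (10, 288, 175)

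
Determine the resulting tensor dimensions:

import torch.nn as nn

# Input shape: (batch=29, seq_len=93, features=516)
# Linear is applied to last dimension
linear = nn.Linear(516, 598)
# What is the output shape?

Input shape: (29, 93, 516)
Output shape: (29, 93, 598)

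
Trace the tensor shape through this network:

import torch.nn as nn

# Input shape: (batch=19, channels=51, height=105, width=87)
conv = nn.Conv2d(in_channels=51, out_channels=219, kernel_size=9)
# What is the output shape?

Input shape: (19, 51, 105, 87)
Output shape: (19, 219, 97, 79)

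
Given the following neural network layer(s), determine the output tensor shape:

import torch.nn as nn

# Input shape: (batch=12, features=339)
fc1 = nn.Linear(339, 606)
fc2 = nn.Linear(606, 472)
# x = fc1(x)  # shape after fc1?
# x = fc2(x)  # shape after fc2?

Input shape: (12, 339)
  -> after fc1: (12, 606)
Output shape: (12, 472)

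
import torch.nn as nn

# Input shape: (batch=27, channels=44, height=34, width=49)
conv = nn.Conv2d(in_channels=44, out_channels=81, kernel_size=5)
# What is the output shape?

Input shape: (27, 44, 34, 49)
Output shape: (27, 81, 30, 45)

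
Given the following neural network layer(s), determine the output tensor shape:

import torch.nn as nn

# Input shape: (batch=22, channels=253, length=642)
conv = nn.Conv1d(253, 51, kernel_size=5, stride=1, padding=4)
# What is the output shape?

Input shape: (22, 253, 642)
Output shape: (22, 51, 646)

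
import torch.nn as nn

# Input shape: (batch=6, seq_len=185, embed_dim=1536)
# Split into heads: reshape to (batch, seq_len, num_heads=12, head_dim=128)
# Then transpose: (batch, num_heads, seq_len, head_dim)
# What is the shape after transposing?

Input shape: (6, 185, 1536)
  -> after reshape: (6, 185, 12, 128)
Output shape: (6, 12, 185, 128)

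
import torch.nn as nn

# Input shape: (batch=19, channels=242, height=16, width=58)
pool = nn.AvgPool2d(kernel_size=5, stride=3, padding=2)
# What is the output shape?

Input shape: (19, 242, 16, 58)
Output shape: (19, 242, 6, 20)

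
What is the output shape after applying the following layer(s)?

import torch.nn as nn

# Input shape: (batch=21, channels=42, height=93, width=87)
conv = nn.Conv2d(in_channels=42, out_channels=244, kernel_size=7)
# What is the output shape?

Input shape: (21, 42, 93, 87)
Output shape: (21, 244, 87, 81)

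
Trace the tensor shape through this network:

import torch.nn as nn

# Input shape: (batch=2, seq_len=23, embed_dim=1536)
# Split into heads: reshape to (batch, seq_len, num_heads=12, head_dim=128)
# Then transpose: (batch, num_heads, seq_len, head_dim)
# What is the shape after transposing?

Input shape: (2, 23, 1536)
  -> after reshape: (2, 23, 12, 128)
Output shape: (2, 12, 23, 128)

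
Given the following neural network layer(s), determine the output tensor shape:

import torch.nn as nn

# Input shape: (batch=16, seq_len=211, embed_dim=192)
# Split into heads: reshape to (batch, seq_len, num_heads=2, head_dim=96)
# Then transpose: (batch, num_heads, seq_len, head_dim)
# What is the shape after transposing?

Input shape: (16, 211, 192)
  -> after reshape: (16, 211, 2, 96)
Output shape: (16, 2, 211, 96)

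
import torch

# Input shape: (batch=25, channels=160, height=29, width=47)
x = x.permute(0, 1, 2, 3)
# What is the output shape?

Input shape: (25, 160, 29, 47)
Output shape: (25, 160, 29, 47)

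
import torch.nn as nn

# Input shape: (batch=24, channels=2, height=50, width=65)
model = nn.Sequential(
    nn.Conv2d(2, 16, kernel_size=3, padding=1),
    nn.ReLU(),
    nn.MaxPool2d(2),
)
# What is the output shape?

Input shape: (24, 2, 50, 65)
  -> after Conv2d: (24, 16, 50, 65)
  -> after ReLU: (24, 16, 50, 65)
Output shape: (24, 16, 25, 32)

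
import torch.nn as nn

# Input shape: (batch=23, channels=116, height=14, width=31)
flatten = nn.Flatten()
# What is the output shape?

Input shape: (23, 116, 14, 31)
Output shape: (23, 50344)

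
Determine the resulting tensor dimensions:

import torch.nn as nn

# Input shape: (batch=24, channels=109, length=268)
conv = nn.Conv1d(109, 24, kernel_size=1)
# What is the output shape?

Input shape: (24, 109, 268)
Output shape: (24, 24, 268)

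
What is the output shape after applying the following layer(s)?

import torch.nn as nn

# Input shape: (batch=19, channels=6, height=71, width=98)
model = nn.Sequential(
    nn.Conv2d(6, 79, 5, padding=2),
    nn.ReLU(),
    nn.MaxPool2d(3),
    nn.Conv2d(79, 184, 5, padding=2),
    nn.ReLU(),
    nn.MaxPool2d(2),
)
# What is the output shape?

Input shape: (19, 6, 71, 98)
  -> after first Conv2d: (19, 79, 71, 98)
  -> after first MaxPool2d: (19, 79, 23, 32)
  -> after second Conv2d: (19, 184, 23, 32)
Output shape: (19, 184, 11, 16)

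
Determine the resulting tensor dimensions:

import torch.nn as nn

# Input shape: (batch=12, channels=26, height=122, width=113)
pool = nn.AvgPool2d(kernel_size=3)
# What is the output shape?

Input shape: (12, 26, 122, 113)
Output shape: (12, 26, 40, 37)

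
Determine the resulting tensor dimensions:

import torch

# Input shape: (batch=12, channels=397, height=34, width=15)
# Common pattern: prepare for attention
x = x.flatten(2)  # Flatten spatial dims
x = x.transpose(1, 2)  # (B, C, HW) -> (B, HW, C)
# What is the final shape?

Input shape: (12, 397, 34, 15)
  -> after flatten(2): (12, 397, 510)
Output shape: (12, 510, 397)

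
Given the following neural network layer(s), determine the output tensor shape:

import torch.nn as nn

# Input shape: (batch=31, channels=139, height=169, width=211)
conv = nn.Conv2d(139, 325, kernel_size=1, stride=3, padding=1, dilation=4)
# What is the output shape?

Input shape: (31, 139, 169, 211)
Output shape: (31, 325, 57, 71)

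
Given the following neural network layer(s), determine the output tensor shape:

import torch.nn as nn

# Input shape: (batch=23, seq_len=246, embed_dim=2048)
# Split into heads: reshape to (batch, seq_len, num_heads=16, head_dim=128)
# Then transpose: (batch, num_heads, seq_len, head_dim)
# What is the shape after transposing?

Input shape: (23, 246, 2048)
  -> after reshape: (23, 246, 16, 128)
Output shape: (23, 16, 246, 128)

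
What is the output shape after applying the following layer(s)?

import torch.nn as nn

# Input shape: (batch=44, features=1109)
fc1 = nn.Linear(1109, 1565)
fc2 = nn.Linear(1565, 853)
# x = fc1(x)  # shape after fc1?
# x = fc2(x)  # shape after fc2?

Input shape: (44, 1109)
  -> after fc1: (44, 1565)
Output shape: (44, 853)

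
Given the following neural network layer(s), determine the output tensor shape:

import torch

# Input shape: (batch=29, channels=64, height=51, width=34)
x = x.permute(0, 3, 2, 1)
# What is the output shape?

Input shape: (29, 64, 51, 34)
Output shape: (29, 34, 51, 64)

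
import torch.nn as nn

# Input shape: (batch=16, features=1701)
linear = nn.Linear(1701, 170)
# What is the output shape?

Input shape: (16, 1701)
Output shape: (16, 170)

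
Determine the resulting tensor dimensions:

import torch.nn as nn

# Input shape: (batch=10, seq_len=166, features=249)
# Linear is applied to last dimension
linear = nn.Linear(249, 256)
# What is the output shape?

Input shape: (10, 166, 249)
Output shape: (10, 166, 256)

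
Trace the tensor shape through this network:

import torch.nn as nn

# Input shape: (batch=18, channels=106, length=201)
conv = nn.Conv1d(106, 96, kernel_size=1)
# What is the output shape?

Input shape: (18, 106, 201)
Output shape: (18, 96, 201)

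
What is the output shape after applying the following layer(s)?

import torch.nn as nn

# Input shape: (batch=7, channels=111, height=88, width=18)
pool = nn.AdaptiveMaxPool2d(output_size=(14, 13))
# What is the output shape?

Input shape: (7, 111, 88, 18)
Output shape: (7, 111, 14, 13)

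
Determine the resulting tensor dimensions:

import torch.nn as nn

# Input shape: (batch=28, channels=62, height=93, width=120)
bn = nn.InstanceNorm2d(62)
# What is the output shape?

Input shape: (28, 62, 93, 120)
Output shape: (28, 62, 93, 120)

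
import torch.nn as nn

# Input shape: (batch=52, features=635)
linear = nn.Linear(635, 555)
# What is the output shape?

Input shape: (52, 635)
Output shape: (52, 555)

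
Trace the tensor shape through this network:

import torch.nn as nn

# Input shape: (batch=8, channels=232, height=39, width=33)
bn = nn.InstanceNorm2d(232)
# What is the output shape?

Input shape: (8, 232, 39, 33)
Output shape: (8, 232, 39, 33)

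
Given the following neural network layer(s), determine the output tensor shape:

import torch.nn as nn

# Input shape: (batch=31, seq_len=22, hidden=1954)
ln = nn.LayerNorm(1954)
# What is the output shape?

Input shape: (31, 22, 1954)
Output shape: (31, 22, 1954)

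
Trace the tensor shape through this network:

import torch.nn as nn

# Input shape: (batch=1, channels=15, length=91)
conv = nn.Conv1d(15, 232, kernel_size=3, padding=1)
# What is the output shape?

Input shape: (1, 15, 91)
Output shape: (1, 232, 91)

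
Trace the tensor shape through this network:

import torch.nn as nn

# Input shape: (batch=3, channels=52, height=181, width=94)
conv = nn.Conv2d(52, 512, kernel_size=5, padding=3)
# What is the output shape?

Input shape: (3, 52, 181, 94)
Output shape: (3, 512, 183, 96)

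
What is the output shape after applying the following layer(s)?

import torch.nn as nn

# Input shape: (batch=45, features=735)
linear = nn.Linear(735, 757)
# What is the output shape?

Input shape: (45, 735)
Output shape: (45, 757)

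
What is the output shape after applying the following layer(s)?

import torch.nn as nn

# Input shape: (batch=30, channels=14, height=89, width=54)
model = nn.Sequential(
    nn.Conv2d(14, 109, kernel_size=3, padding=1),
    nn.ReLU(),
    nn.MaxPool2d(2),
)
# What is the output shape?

Input shape: (30, 14, 89, 54)
  -> after Conv2d: (30, 109, 89, 54)
  -> after ReLU: (30, 109, 89, 54)
Output shape: (30, 109, 44, 27)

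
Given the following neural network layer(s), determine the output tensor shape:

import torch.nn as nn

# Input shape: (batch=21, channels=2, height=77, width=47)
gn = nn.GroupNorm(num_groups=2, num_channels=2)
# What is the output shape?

Input shape: (21, 2, 77, 47)
Output shape: (21, 2, 77, 47)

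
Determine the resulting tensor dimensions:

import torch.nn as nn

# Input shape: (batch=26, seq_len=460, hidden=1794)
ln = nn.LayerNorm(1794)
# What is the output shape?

Input shape: (26, 460, 1794)
Output shape: (26, 460, 1794)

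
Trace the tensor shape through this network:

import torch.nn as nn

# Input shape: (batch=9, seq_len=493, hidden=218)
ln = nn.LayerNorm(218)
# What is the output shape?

Input shape: (9, 493, 218)
Output shape: (9, 493, 218)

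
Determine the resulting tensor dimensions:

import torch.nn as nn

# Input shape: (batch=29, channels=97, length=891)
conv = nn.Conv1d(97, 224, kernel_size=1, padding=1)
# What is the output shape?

Input shape: (29, 97, 891)
Output shape: (29, 224, 893)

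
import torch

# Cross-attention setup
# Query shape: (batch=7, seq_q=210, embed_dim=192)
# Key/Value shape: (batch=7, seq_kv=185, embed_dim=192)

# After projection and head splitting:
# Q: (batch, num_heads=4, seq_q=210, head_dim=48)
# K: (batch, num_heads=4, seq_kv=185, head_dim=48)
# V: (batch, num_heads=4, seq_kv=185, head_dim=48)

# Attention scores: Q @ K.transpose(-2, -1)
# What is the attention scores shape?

Input shape: (7, 210, 192)
Output shape: (7, 4, 210, 185)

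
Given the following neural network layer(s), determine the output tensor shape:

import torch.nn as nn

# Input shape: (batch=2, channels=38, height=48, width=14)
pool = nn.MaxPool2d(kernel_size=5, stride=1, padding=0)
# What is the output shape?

Input shape: (2, 38, 48, 14)
Output shape: (2, 38, 44, 10)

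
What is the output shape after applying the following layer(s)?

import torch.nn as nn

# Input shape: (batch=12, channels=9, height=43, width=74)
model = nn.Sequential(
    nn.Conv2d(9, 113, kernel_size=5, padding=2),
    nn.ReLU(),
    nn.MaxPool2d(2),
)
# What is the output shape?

Input shape: (12, 9, 43, 74)
  -> after Conv2d: (12, 113, 43, 74)
  -> after ReLU: (12, 113, 43, 74)
Output shape: (12, 113, 21, 37)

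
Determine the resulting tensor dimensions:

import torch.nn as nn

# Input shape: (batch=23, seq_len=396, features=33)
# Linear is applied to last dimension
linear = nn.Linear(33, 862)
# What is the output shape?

Input shape: (23, 396, 33)
Output shape: (23, 396, 862)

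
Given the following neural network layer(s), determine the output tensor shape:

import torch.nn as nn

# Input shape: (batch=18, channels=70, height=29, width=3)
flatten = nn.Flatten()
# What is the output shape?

Input shape: (18, 70, 29, 3)
Output shape: (18, 6090)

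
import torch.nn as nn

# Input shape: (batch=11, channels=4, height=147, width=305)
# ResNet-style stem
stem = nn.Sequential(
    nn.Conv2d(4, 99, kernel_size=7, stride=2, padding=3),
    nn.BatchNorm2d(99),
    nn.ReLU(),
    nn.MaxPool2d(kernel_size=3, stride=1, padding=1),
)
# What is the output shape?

Input shape: (11, 4, 147, 305)
  -> after Conv2d 7x7 stride=2: (11, 99, 74, 153)
Output shape: (11, 99, 74, 153)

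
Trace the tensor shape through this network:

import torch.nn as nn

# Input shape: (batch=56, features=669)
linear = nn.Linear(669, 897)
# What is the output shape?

Input shape: (56, 669)
Output shape: (56, 897)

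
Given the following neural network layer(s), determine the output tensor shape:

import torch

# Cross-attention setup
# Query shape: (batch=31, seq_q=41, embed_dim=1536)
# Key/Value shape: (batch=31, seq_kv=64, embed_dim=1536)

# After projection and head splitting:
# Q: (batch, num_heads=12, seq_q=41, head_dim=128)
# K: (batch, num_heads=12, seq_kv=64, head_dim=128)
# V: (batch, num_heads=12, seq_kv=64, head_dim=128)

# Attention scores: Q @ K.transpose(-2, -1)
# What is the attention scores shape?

Input shape: (31, 41, 1536)
Output shape: (31, 12, 41, 64)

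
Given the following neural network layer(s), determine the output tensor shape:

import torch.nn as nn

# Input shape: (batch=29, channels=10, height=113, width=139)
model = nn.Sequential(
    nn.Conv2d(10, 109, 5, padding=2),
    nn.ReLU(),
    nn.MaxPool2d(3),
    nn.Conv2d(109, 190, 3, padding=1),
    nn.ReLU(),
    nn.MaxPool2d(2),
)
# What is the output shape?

Input shape: (29, 10, 113, 139)
  -> after first Conv2d: (29, 109, 113, 139)
  -> after first MaxPool2d: (29, 109, 37, 46)
  -> after second Conv2d: (29, 190, 37, 46)
Output shape: (29, 190, 18, 23)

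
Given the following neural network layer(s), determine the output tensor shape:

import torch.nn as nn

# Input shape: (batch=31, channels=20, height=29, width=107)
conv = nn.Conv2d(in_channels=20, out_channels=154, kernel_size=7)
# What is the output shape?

Input shape: (31, 20, 29, 107)
Output shape: (31, 154, 23, 101)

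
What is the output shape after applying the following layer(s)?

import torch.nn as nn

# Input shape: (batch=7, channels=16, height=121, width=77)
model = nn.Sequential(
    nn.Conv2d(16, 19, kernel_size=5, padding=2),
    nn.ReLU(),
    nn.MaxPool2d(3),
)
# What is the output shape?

Input shape: (7, 16, 121, 77)
  -> after Conv2d: (7, 19, 121, 77)
  -> after ReLU: (7, 19, 121, 77)
Output shape: (7, 19, 40, 25)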